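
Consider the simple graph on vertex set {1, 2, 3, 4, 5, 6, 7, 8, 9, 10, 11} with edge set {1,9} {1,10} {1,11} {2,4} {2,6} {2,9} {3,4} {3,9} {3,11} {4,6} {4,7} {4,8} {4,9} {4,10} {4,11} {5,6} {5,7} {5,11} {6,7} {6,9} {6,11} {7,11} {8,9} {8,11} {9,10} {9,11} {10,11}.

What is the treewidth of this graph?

A width-3 tree decomposition is:
Bags: B1 = {4, 6, 9, 11}  B2 = {4, 9, 10, 11}  B3 = {4, 6, 7, 11}  B4 = {3, 4, 9, 11}  B5 = {2, 4, 6, 9}  B6 = {5, 6, 7, 11}  B7 = {1, 9, 10, 11}  B8 = {4, 8, 9, 11}
Tree: B1–B2, B1–B3, B2–B4, B1–B5, B3–B6, B2–B7, B4–B8
Every bag has size at most 4, so the width is 4 − 1 = 3 and tw(G) ≤ 3. On the other hand G contains the 4-clique {2, 4, 6, 9}. A clique must lie in a single bag of any decomposition, so no decomposition can have width below 3. Hence tw(G) = 3 exactly.

3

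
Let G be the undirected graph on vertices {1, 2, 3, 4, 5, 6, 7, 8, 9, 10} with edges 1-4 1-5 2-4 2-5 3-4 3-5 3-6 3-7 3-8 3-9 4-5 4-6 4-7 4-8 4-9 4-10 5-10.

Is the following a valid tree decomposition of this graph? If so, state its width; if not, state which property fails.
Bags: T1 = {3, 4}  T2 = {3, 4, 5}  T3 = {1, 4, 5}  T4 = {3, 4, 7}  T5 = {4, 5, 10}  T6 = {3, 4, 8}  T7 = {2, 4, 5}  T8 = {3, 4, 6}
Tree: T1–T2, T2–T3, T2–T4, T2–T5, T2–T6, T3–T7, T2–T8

A tree decomposition must satisfy three properties: every vertex lies in some bag; for every edge, both endpoints lie together in some bag; and for every vertex, the bags containing it form a connected subtree. Here vertex 9 appears in no bag, so the decomposition is invalid.

No — vertex 9 appears in no bag.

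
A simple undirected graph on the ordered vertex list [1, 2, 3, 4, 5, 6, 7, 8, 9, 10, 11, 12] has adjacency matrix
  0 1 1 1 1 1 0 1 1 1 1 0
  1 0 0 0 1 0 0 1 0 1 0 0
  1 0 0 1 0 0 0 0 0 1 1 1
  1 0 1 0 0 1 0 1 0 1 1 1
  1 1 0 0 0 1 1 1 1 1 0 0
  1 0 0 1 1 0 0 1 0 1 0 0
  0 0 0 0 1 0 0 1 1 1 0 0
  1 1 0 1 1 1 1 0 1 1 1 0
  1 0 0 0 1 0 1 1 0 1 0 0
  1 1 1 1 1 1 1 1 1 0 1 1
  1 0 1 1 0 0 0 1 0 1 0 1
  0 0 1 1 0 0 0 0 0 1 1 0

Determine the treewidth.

A width-4 tree decomposition is:
Bags: B1 = {1, 4, 8, 10, 11}  B2 = {1, 4, 6, 8, 10}  B3 = {1, 3, 4, 10, 11}  B4 = {3, 4, 10, 11, 12}  B5 = {1, 5, 6, 8, 10}  B6 = {1, 5, 8, 9, 10}  B7 = {1, 2, 5, 8, 10}  B8 = {5, 7, 8, 9, 10}
Tree: B1–B2, B1–B3, B3–B4, B2–B5, B5–B6, B6–B7, B6–B8
Each bag holds 5 vertices, so the decomposition has width 4, which upper-bounds the treewidth. On the other hand G contains the 5-clique {1, 4, 8, 10, 11}. A clique must lie in a single bag of any decomposition, so no decomposition can have width below 4. Therefore the treewidth is 4.

4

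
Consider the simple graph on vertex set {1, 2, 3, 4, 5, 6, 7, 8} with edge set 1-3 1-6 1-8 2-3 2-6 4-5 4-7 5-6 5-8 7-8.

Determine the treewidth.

A width-2 tree decomposition is:
Bags: B1 = {4, 7, 8}  B2 = {4, 5, 8}  B3 = {1, 5, 8}  B4 = {1, 5, 6}  B5 = {1, 3, 6}  B6 = {2, 3, 6}
Tree: B1–B2, B2–B3, B3–B4, B4–B5, B5–B6
Each bag holds 3 vertices, so the decomposition has width 2, which upper-bounds the treewidth. The edges 7–4–5–8–7 form a cycle, so G is not a tree and its treewidth is at least 2. The upper and lower bounds meet at 2, so that is the treewidth.

2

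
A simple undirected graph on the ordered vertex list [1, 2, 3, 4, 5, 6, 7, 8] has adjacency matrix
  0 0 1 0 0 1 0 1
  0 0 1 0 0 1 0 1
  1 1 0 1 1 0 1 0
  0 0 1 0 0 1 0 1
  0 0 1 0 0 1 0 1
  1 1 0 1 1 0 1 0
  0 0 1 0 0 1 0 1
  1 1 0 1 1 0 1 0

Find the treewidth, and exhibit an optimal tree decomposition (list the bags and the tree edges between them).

Treewidth 3.
One optimal decomposition is:
Bags: B1 = {3, 5, 6, 8}  B2 = {1, 3, 6, 8}  B3 = {3, 4, 6, 8}  B4 = {2, 3, 6, 8}  B5 = {3, 6, 7, 8}
Tree: B1–B2, B2–B3, B3–B4, B4–B5

The largest bag has 4 vertices, giving width 3; this decomposition certifies tw(G) ≤ 3. For the lower bound: the 4 vertex sets {5,6}, {1,3}, {8}, {4} are disjoint, each induces a connected subgraph, and every pair is joined by at least one edge of G. Contracting each set to a single vertex therefore yields K_{4} as a minor, and since treewidth is minor-monotone, tw(G) ≥ tw(K_{4}) = 3. Combining the bounds, tw(G) = 3.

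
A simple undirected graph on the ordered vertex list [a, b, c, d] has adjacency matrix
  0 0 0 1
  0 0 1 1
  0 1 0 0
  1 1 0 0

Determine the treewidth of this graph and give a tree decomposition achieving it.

Treewidth 1.
Bags: B1 = {a, d}  B2 = {b, d}  B3 = {b, c}
Tree: B1–B2, B2–B3

Each bag holds 2 vertices, so the decomposition has width 1, which upper-bounds the treewidth. Any graph with an edge has treewidth ≥ 1, and G has the edge a–d. Combining the bounds, tw(G) = 1.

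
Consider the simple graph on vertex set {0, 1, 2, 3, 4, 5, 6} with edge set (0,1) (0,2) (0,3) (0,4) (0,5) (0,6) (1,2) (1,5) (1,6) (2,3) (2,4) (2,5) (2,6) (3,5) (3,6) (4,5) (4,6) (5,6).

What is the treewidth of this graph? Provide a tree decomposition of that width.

Treewidth 4.
One such decomposition:
Bags: B1 = {0, 1, 2, 5, 6}  B2 = {0, 2, 3, 5, 6}  B3 = {0, 2, 4, 5, 6}
Tree: B1–B2, B1–B3

Each bag holds 5 vertices, so the decomposition has width 4, which upper-bounds the treewidth. On the other hand G contains the 5-clique {0, 1, 2, 5, 6}. A clique must lie in a single bag of any decomposition, so no decomposition can have width below 4. The upper and lower bounds meet at 4, so that is the treewidth.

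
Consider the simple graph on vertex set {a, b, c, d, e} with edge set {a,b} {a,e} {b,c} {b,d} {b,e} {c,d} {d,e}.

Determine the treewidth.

A width-2 tree decomposition is:
Bags: B1 = {b, c, d}  B2 = {b, d, e}  B3 = {a, b, e}
Tree: B1–B2, B2–B3
Each bag holds 3 vertices, so the decomposition has width 2, which upper-bounds the treewidth. Conversely, {b, d, e} is a clique of size 3, and the vertices of any clique must share a bag in every tree decomposition; so some bag has ≥ 3 vertices and tw(G) ≥ 2. Therefore the treewidth is 2.

2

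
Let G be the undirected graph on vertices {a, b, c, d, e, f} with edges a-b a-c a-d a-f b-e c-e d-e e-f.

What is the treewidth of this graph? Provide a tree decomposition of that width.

Treewidth 2.
Bags: B1 = {a, b, e}  B2 = {a, e, f}  B3 = {a, d, e}  B4 = {a, c, e}
Tree: B1–B2, B2–B3, B3–B4

Every bag has size at most 3, so the width is 3 − 1 = 2 and tw(G) ≤ 2. Since e–b–a–f–e is a cycle in G, G is not acyclic. Forests are exactly the graphs of treewidth ≤ 1, so tw(G) ≥ 2. Therefore the treewidth is 2.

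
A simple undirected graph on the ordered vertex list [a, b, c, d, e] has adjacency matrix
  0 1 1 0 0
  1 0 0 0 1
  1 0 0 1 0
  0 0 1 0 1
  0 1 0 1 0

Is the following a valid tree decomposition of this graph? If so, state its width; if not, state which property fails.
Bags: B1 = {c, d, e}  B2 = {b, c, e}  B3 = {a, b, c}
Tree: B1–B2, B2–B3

Yes; width 2.

Vertex coverage: the bags together contain {a, b, c, d, e}, the full vertex set. Edge coverage: each edge of G has both endpoints in at least one bag. Running intersection: for every vertex, the bags containing it form a connected subtree. All three properties hold, so this is a valid tree decomposition of width max|bag| − 1 = 2, and hence tw(G) ≤ 2.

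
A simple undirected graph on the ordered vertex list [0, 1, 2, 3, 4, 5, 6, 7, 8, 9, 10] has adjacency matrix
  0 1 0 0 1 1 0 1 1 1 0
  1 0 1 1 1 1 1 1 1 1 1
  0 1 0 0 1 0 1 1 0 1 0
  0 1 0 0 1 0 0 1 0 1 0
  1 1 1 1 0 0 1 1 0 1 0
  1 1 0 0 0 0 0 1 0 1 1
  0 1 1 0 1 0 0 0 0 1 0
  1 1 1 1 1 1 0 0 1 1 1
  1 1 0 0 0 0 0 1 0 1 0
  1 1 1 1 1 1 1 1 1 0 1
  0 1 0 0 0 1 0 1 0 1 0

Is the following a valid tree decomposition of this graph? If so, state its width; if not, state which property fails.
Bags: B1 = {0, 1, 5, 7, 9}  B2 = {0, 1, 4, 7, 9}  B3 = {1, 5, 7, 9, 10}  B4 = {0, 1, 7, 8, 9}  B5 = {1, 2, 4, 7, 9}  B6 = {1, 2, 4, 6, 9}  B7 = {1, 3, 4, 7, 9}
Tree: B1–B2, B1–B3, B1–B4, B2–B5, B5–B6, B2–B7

Every vertex of G appears in some bag (union = {0, 1, 2, 3, 4, 5, 6, 7, 8, 9, 10}); every edge is covered by a bag; and for each vertex v the set of bags containing v is connected in the bag tree. The decomposition is therefore valid. The largest bag has 5 vertices, so the width is 4.

Yes; width 4.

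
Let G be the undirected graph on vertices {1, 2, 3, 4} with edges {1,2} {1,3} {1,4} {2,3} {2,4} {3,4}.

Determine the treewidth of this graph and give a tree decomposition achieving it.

Treewidth 3.
One such decomposition:
Bags: B1 = {1, 2, 3, 4}
Tree: (single bag)

With just one bag of size 4, the width is 4 − 1 = 3, so tw(G) ≤ 3. On the other hand G contains the 4-clique {1, 2, 3, 4}. A clique must lie in a single bag of any decomposition, so no decomposition can have width below 3. Hence tw(G) = 3 exactly.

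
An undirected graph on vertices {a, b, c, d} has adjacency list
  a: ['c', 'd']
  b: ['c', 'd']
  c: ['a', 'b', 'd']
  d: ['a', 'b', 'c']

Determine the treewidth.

A width-2 tree decomposition is:
Bags: B1 = {a, c, d}  B2 = {b, c, d}
Tree: B1–B2
Every bag has size at most 3, so the width is 3 − 1 = 2 and tw(G) ≤ 2. On the other hand G contains the 3-clique {a, c, d}. A clique must lie in a single bag of any decomposition, so no decomposition can have width below 2. The upper and lower bounds meet at 2, so that is the treewidth.

2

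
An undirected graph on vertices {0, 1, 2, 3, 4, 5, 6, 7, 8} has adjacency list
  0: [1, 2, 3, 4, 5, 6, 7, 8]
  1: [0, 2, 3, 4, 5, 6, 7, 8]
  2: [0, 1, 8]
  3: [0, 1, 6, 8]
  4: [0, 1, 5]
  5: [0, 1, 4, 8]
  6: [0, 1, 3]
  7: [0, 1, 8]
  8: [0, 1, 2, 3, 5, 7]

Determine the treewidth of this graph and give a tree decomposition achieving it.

Treewidth 3.
One such decomposition:
Bags: B1 = {0, 1, 5, 8}  B2 = {0, 1, 3, 8}  B3 = {0, 1, 7, 8}  B4 = {0, 1, 4, 5}  B5 = {0, 1, 3, 6}  B6 = {0, 1, 2, 8}
Tree: B1–B2, B2–B3, B1–B4, B2–B5, B2–B6

Every bag has size at most 4, so the width is 4 − 1 = 3 and tw(G) ≤ 3. On the other hand G contains the 4-clique {0, 1, 2, 8}. A clique must lie in a single bag of any decomposition, so no decomposition can have width below 3. Hence tw(G) = 3 exactly.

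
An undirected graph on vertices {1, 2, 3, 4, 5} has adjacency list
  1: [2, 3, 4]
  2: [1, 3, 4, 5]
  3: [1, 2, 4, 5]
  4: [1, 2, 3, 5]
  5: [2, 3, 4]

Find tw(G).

3

A width-3 tree decomposition is:
Bags: B1 = {2, 3, 4, 5}  B2 = {1, 2, 3, 4}
Tree: B1–B2
The largest bag has 4 vertices, giving width 3; this decomposition certifies tw(G) ≤ 3. For the lower bound, the 4 vertices {1, 2, 3, 4} are pairwise adjacent, and any tree decomposition puts a clique entirely inside one bag — forcing width ≥ 3. Therefore the treewidth is 3.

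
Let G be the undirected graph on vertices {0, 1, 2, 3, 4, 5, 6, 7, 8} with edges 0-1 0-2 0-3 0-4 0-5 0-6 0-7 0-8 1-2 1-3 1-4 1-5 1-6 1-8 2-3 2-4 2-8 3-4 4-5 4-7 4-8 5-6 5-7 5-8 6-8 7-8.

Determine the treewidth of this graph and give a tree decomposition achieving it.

Treewidth 4.
Bags: B1 = {0, 1, 2, 4, 8}  B2 = {0, 1, 4, 5, 8}  B3 = {0, 1, 2, 3, 4}  B4 = {0, 4, 5, 7, 8}  B5 = {0, 1, 5, 6, 8}
Tree: B1–B2, B1–B3, B2–B4, B2–B5

Every bag has size at most 5, so the width is 5 − 1 = 4 and tw(G) ≤ 4. Conversely, {0, 1, 2, 4, 8} is a clique of size 5, and the vertices of any clique must share a bag in every tree decomposition; so some bag has ≥ 5 vertices and tw(G) ≥ 4. Hence tw(G) = 4 exactly.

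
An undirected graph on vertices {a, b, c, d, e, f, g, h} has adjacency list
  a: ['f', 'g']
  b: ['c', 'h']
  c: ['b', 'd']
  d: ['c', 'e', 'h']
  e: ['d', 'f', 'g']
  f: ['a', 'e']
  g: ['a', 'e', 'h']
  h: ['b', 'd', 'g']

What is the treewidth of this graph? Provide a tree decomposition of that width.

The largest bag has 3 vertices, giving width 2; this decomposition certifies tw(G) ≤ 2. For the lower bound, G contains the cycle b–c–d–h–b, so G is not a forest; only forests have treewidth ≤ 1, hence tw(G) ≥ 2. Combining the bounds, tw(G) = 2.

Treewidth 2.
Bags: B1 = {b, c, h}  B2 = {c, d, h}  B3 = {d, g, h}  B4 = {d, e, g}  B5 = {a, e, g}  B6 = {a, e, f}
Tree: B1–B2, B2–B3, B3–B4, B4–B5, B5–B6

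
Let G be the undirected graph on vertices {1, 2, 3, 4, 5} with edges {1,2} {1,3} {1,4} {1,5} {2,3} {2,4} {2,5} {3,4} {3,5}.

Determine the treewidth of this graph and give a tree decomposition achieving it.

Each bag holds 4 vertices, so the decomposition has width 3, which upper-bounds the treewidth. Conversely, {1, 2, 3, 4} is a clique of size 4, and the vertices of any clique must share a bag in every tree decomposition; so some bag has ≥ 4 vertices and tw(G) ≥ 3. Combining the bounds, tw(G) = 3.

Treewidth 3.
One optimal decomposition is:
Bags: B1 = {1, 2, 3, 5}  B2 = {1, 2, 3, 4}
Tree: B1–B2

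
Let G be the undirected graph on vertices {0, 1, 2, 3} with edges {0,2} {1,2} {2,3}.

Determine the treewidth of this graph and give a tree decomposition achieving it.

Treewidth 1.
One such decomposition:
Bags: B1 = {1, 2}  B2 = {2, 3}  B3 = {0, 2}
Tree: B1–B2, B1–B3

Each bag holds 2 vertices, so the decomposition has width 1, which upper-bounds the treewidth. Since G has at least one edge (e.g. 2–1), it is not an edgeless graph, so tw(G) ≥ 1. Hence tw(G) = 1 exactly.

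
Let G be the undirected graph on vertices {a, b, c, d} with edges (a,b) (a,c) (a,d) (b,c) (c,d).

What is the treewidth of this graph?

A width-2 tree decomposition is:
Bags: B1 = {a, c, d}  B2 = {a, b, c}
Tree: B1–B2
The largest bag has 3 vertices, giving width 2; this decomposition certifies tw(G) ≤ 2. For the lower bound, the 3 vertices {a, c, d} are pairwise adjacent, and any tree decomposition puts a clique entirely inside one bag — forcing width ≥ 2. Therefore the treewidth is 2.

2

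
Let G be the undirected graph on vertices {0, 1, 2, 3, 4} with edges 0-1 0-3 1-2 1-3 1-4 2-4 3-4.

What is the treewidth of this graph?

A width-2 tree decomposition is:
Bags: B1 = {1, 3, 4}  B2 = {0, 1, 3}  B3 = {1, 2, 4}
Tree: B1–B2, B1–B3
The largest bag has 3 vertices, giving width 2; this decomposition certifies tw(G) ≤ 2. Conversely, {1, 2, 4} is a clique of size 3, and the vertices of any clique must share a bag in every tree decomposition; so some bag has ≥ 3 vertices and tw(G) ≥ 2. Hence tw(G) = 2 exactly.

2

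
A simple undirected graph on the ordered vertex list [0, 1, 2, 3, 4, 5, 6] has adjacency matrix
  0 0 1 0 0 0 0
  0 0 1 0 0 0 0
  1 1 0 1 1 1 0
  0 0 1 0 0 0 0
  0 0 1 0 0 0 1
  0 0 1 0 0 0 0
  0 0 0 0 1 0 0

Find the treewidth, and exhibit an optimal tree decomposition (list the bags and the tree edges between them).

Treewidth 1.
Bags: B1 = {2, 3}  B2 = {0, 2}  B3 = {2, 4}  B4 = {4, 6}  B5 = {2, 5}  B6 = {1, 2}
Tree: B1–B2, B2–B3, B3–B4, B2–B5, B3–B6

Each bag holds 2 vertices, so the decomposition has width 1, which upper-bounds the treewidth. Any graph with an edge has treewidth ≥ 1, and G has the edge 3–2. Therefore the treewidth is 1.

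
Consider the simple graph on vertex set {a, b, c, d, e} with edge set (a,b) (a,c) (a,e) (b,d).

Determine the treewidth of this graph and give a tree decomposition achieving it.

Treewidth 1.
One such decomposition:
Bags: B1 = {a, b}  B2 = {b, d}  B3 = {a, c}  B4 = {a, e}
Tree: B1–B2, B1–B3, B3–B4

Every bag has size at most 2, so the width is 2 − 1 = 1 and tw(G) ≤ 1. Since G has at least one edge (e.g. a–b), it is not an edgeless graph, so tw(G) ≥ 1. Combining the bounds, tw(G) = 1.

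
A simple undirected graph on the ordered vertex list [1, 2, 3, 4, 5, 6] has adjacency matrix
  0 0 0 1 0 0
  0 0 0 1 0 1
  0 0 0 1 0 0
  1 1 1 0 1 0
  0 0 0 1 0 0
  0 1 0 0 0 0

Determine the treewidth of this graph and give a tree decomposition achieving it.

Every bag has size at most 2, so the width is 2 − 1 = 1 and tw(G) ≤ 1. Any graph with an edge has treewidth ≥ 1, and G has the edge 5–4. The upper and lower bounds meet at 1, so that is the treewidth.

Treewidth 1.
Bags: B1 = {4, 5}  B2 = {1, 4}  B3 = {3, 4}  B4 = {2, 4}  B5 = {2, 6}
Tree: B1–B2, B1–B3, B3–B4, B4–B5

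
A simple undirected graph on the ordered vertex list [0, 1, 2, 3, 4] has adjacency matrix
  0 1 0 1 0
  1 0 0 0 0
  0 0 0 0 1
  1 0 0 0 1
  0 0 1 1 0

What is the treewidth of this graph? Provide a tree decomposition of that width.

Treewidth 1.
One optimal decomposition is:
Bags: B1 = {0, 3}  B2 = {3, 4}  B3 = {0, 1}  B4 = {2, 4}
Tree: B1–B2, B1–B3, B2–B4

The largest bag has 2 vertices, giving width 1; this decomposition certifies tw(G) ≤ 1. G has an edge, so its treewidth is at least 1. Hence tw(G) = 1 exactly.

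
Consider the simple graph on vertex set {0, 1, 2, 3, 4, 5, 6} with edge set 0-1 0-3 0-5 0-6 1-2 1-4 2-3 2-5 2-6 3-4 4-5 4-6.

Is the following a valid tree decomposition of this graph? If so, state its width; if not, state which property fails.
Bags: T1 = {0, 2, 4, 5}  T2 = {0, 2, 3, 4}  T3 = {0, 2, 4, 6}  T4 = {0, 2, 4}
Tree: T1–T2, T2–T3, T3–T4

A tree decomposition must satisfy three properties: every vertex lies in some bag; for every edge, both endpoints lie together in some bag; and for every vertex, the bags containing it form a connected subtree. Here vertex 1 appears in no bag, so the decomposition is invalid.

No — vertex 1 appears in no bag.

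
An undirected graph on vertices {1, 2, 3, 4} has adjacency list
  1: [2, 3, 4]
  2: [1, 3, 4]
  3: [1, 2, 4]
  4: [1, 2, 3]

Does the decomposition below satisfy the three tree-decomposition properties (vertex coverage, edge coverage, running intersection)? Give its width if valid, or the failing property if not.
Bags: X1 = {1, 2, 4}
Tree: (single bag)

No — vertex 3 appears in no bag.

A tree decomposition must satisfy three properties: every vertex lies in some bag; for every edge, both endpoints lie together in some bag; and for every vertex, the bags containing it form a connected subtree. Here vertex 3 appears in no bag, so the decomposition is invalid.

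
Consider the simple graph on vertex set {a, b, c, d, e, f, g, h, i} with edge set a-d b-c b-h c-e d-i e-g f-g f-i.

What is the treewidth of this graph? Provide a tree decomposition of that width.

Treewidth 1.
Bags: B1 = {b, h}  B2 = {b, c}  B3 = {c, e}  B4 = {e, g}  B5 = {f, g}  B6 = {f, i}  B7 = {d, i}  B8 = {a, d}
Tree: B1–B2, B2–B3, B3–B4, B4–B5, B5–B6, B6–B7, B7–B8

Each bag holds 2 vertices, so the decomposition has width 1, which upper-bounds the treewidth. Since G has at least one edge (e.g. h–b), it is not an edgeless graph, so tw(G) ≥ 1. Therefore the treewidth is 1.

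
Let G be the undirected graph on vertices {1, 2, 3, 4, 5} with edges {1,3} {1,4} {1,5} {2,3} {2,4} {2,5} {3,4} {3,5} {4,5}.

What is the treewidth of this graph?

A width-3 tree decomposition is:
Bags: B1 = {1, 3, 4, 5}  B2 = {2, 3, 4, 5}
Tree: B1–B2
Each bag holds 4 vertices, so the decomposition has width 3, which upper-bounds the treewidth. On the other hand G contains the 4-clique {1, 3, 4, 5}. A clique must lie in a single bag of any decomposition, so no decomposition can have width below 3. The upper and lower bounds meet at 3, so that is the treewidth.

3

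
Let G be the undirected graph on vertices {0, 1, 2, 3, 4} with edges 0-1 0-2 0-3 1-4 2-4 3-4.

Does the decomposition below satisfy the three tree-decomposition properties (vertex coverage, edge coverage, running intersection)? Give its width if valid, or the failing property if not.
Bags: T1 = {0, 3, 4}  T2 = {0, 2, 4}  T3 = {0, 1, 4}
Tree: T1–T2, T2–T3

Yes; width 2.

Checking the three conditions: (i) the bags cover all of {0, 1, 2, 3, 4}; (ii) for each edge, some bag contains both endpoints; (iii) the bags containing any fixed vertex form a subtree. All hold, so the decomposition is valid with width 3 − 1 = 2.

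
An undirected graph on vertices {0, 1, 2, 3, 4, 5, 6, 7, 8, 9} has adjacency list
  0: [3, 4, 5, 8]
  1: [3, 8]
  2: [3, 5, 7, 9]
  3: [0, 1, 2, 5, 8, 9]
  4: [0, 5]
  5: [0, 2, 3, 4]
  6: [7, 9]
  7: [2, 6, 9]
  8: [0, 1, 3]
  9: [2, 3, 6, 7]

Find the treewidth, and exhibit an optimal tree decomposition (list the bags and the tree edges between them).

Each bag holds 3 vertices, so the decomposition has width 2, which upper-bounds the treewidth. Conversely, {0, 3, 8} is a clique of size 3, and the vertices of any clique must share a bag in every tree decomposition; so some bag has ≥ 3 vertices and tw(G) ≥ 2. Hence tw(G) = 2 exactly.

Treewidth 2.
Bags: B1 = {0, 3, 8}  B2 = {0, 3, 5}  B3 = {0, 4, 5}  B4 = {1, 3, 8}  B5 = {2, 3, 5}  B6 = {2, 3, 9}  B7 = {2, 7, 9}  B8 = {6, 7, 9}
Tree: B1–B2, B2–B3, B1–B4, B2–B5, B5–B6, B6–B7, B7–B8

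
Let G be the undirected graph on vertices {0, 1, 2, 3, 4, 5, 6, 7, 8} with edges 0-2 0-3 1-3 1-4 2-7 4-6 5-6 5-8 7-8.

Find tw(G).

A width-2 tree decomposition is:
Bags: B1 = {5, 6, 8}  B2 = {4, 6, 8}  B3 = {1, 4, 8}  B4 = {1, 3, 8}  B5 = {0, 3, 8}  B6 = {0, 2, 8}  B7 = {2, 7, 8}
Tree: B1–B2, B2–B3, B3–B4, B4–B5, B5–B6, B6–B7
Each bag holds 3 vertices, so the decomposition has width 2, which upper-bounds the treewidth. Since 8–5–6–4–1–3–0–2–7–8 is a cycle in G, G is not acyclic. Forests are exactly the graphs of treewidth ≤ 1, so tw(G) ≥ 2. Combining the bounds, tw(G) = 2.

2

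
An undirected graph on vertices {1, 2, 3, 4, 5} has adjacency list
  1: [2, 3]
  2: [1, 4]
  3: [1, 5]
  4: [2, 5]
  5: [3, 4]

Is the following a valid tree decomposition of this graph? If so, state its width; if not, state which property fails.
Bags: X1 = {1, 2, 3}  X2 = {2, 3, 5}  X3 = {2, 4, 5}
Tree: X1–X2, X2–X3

Yes; width 2.

Checking the three conditions: (i) the bags cover all of {1, 2, 3, 4, 5}; (ii) for each edge, some bag contains both endpoints; (iii) the bags containing any fixed vertex form a subtree. All hold, so the decomposition is valid with width 3 − 1 = 2.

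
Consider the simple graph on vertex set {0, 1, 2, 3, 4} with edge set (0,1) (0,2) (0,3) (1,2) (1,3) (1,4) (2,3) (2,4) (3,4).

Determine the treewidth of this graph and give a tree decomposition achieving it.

Each bag holds 4 vertices, so the decomposition has width 3, which upper-bounds the treewidth. On the other hand G contains the 4-clique {0, 1, 2, 3}. A clique must lie in a single bag of any decomposition, so no decomposition can have width below 3. The upper and lower bounds meet at 3, so that is the treewidth.

Treewidth 3.
One such decomposition:
Bags: B1 = {0, 1, 2, 3}  B2 = {1, 2, 3, 4}
Tree: B1–B2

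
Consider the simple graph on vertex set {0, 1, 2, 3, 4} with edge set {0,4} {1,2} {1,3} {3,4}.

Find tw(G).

A width-1 tree decomposition is:
Bags: B1 = {3, 4}  B2 = {1, 3}  B3 = {0, 4}  B4 = {1, 2}
Tree: B1–B2, B1–B3, B2–B4
The largest bag has 2 vertices, giving width 1; this decomposition certifies tw(G) ≤ 1. Since G has at least one edge (e.g. 3–4), it is not an edgeless graph, so tw(G) ≥ 1. The upper and lower bounds meet at 1, so that is the treewidth.

1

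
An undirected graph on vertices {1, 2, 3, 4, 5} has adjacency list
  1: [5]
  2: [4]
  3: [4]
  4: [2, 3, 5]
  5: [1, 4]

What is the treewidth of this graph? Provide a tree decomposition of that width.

Treewidth 1.
One optimal decomposition is:
Bags: B1 = {4, 5}  B2 = {2, 4}  B3 = {3, 4}  B4 = {1, 5}
Tree: B1–B2, B2–B3, B1–B4

Each bag holds 2 vertices, so the decomposition has width 1, which upper-bounds the treewidth. Since G has at least one edge (e.g. 4–5), it is not an edgeless graph, so tw(G) ≥ 1. Combining the bounds, tw(G) = 1.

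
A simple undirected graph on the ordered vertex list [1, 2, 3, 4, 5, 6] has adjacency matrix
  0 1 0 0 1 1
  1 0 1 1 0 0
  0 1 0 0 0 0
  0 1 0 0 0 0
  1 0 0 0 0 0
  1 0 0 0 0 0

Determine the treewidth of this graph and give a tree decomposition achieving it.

Treewidth 1.
One optimal decomposition is:
Bags: B1 = {1, 2}  B2 = {1, 5}  B3 = {1, 6}  B4 = {2, 3}  B5 = {2, 4}
Tree: B1–B2, B1–B3, B1–B4, B4–B5

Each bag holds 2 vertices, so the decomposition has width 1, which upper-bounds the treewidth. G has an edge, so its treewidth is at least 1. Combining the bounds, tw(G) = 1.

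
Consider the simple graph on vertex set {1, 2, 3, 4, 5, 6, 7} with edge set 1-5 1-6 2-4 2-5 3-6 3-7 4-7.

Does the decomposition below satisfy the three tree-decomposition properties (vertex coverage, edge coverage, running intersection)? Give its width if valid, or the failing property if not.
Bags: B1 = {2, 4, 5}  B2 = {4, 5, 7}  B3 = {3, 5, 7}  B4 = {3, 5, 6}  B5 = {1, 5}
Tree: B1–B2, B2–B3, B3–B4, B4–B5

No — edge (6,1) lies in no bag.

A tree decomposition must satisfy three properties: every vertex lies in some bag; for every edge, both endpoints lie together in some bag; and for every vertex, the bags containing it form a connected subtree. Here edge (6,1) lies in no bag, so the decomposition is invalid.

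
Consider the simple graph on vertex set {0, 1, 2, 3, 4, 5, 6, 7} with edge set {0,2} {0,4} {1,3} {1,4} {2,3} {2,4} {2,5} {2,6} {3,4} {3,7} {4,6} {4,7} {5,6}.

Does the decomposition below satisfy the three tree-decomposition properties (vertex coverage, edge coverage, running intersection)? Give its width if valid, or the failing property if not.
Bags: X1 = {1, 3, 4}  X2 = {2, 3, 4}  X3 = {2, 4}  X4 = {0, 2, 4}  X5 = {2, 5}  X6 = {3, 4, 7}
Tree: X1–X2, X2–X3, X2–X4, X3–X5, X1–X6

No — vertex 6 appears in no bag.

A tree decomposition must satisfy three properties: every vertex lies in some bag; for every edge, both endpoints lie together in some bag; and for every vertex, the bags containing it form a connected subtree. Here vertex 6 appears in no bag, so the decomposition is invalid.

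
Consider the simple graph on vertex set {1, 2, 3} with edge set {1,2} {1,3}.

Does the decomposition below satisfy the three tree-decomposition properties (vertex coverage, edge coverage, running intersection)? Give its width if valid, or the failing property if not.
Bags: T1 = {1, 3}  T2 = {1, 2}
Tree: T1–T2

Checking the three conditions: (i) the bags cover all of {1, 2, 3}; (ii) for each edge, some bag contains both endpoints; (iii) the bags containing any fixed vertex form a subtree. All hold, so the decomposition is valid with width 2 − 1 = 1.

Yes; width 1.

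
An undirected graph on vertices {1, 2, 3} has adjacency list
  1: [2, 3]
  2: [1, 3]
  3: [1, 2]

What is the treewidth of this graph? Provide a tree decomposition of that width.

With just one bag of size 3, the width is 3 − 1 = 2, so tw(G) ≤ 2. Conversely, {1, 2, 3} is a clique of size 3, and the vertices of any clique must share a bag in every tree decomposition; so some bag has ≥ 3 vertices and tw(G) ≥ 2. Hence tw(G) = 2 exactly.

Treewidth 2.
Bags: B1 = {1, 2, 3}
Tree: (single bag)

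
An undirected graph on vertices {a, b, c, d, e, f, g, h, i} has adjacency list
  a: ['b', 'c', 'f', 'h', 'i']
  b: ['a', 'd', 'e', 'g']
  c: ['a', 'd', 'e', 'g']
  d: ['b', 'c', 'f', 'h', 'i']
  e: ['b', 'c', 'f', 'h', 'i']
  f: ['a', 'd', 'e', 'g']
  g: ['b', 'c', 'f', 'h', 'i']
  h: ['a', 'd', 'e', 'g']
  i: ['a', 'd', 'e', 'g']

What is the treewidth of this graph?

A width-4 tree decomposition is:
Bags: B1 = {a, d, e, g, i}  B2 = {a, d, e, g, h}  B3 = {a, c, d, e, g}  B4 = {a, b, d, e, g}  B5 = {a, d, e, f, g}
Tree: B1–B2, B2–B3, B3–B4, B4–B5
Each bag holds 5 vertices, so the decomposition has width 4, which upper-bounds the treewidth. For the lower bound: the 5 vertex sets {e,i}, {d,h}, {a,c}, {g}, {b} are disjoint, each induces a connected subgraph, and every pair is joined by at least one edge of G. Contracting each set to a single vertex therefore yields K_{5} as a minor, and since treewidth is minor-monotone, tw(G) ≥ tw(K_{5}) = 4. Hence tw(G) = 4 exactly.

4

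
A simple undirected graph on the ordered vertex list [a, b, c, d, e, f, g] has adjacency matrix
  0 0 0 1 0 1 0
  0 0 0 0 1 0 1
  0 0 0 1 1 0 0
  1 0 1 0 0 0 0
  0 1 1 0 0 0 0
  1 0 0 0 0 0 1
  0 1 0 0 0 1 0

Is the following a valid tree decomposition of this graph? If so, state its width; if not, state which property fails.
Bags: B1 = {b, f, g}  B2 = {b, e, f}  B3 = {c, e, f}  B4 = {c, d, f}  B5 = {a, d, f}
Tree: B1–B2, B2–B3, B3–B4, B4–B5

Yes; width 2.

Vertex coverage: the bags together contain {a, b, c, d, e, f, g}, the full vertex set. Edge coverage: each edge of G has both endpoints in at least one bag. Running intersection: for every vertex, the bags containing it form a connected subtree. All three properties hold, so this is a valid tree decomposition of width max|bag| − 1 = 2, and hence tw(G) ≤ 2.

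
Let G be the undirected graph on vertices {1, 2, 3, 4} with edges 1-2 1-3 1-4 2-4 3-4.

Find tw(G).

A width-2 tree decomposition is:
Bags: B1 = {1, 3, 4}  B2 = {1, 2, 4}
Tree: B1–B2
Every bag has size at most 3, so the width is 3 − 1 = 2 and tw(G) ≤ 2. For the lower bound, the 3 vertices {1, 2, 4} are pairwise adjacent, and any tree decomposition puts a clique entirely inside one bag — forcing width ≥ 2. Therefore the treewidth is 2.

2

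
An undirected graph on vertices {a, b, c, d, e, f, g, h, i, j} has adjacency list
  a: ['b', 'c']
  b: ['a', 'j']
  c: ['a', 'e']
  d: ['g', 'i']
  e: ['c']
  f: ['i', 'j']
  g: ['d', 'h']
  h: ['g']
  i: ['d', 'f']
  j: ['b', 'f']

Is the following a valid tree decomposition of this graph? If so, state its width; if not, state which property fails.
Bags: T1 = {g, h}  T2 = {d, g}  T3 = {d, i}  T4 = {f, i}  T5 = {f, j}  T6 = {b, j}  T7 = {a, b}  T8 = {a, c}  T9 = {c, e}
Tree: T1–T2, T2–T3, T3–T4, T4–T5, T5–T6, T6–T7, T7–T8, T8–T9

Yes; width 1.

Checking the three conditions: (i) the bags cover all of {a, b, c, d, e, f, g, h, i, j}; (ii) for each edge, some bag contains both endpoints; (iii) the bags containing any fixed vertex form a subtree. All hold, so the decomposition is valid with width 2 − 1 = 1.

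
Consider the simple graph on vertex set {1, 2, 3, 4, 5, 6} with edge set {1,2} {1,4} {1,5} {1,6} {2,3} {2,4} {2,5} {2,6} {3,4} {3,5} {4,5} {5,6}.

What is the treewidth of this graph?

3

A width-3 tree decomposition is:
Bags: B1 = {1, 2, 5, 6}  B2 = {1, 2, 4, 5}  B3 = {2, 3, 4, 5}
Tree: B1–B2, B2–B3
The largest bag has 4 vertices, giving width 3; this decomposition certifies tw(G) ≤ 3. For the lower bound, the 4 vertices {1, 2, 4, 5} are pairwise adjacent, and any tree decomposition puts a clique entirely inside one bag — forcing width ≥ 3. The upper and lower bounds meet at 3, so that is the treewidth.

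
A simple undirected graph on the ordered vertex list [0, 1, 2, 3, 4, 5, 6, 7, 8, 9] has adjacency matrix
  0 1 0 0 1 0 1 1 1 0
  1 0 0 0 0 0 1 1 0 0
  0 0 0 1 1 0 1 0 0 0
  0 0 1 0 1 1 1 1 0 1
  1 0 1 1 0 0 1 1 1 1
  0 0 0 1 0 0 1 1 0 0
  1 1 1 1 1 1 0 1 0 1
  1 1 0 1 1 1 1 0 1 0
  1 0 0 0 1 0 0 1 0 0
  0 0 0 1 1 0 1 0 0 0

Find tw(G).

A width-3 tree decomposition is:
Bags: B1 = {0, 4, 6, 7}  B2 = {3, 4, 6, 7}  B3 = {3, 5, 6, 7}  B4 = {2, 3, 4, 6}  B5 = {0, 1, 6, 7}  B6 = {3, 4, 6, 9}  B7 = {0, 4, 7, 8}
Tree: B1–B2, B2–B3, B2–B4, B1–B5, B2–B6, B1–B7
Every bag has size at most 4, so the width is 4 − 1 = 3 and tw(G) ≤ 3. Conversely, {0, 4, 7, 8} is a clique of size 4, and the vertices of any clique must share a bag in every tree decomposition; so some bag has ≥ 4 vertices and tw(G) ≥ 3. Hence tw(G) = 3 exactly.

3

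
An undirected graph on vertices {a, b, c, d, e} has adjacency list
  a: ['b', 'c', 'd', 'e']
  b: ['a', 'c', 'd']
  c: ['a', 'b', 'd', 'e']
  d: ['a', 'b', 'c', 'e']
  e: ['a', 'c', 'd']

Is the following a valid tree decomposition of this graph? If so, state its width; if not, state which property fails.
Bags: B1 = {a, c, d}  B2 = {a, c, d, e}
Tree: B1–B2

A tree decomposition must satisfy three properties: every vertex lies in some bag; for every edge, both endpoints lie together in some bag; and for every vertex, the bags containing it form a connected subtree. Here vertex b appears in no bag, so the decomposition is invalid.

No — vertex b appears in no bag.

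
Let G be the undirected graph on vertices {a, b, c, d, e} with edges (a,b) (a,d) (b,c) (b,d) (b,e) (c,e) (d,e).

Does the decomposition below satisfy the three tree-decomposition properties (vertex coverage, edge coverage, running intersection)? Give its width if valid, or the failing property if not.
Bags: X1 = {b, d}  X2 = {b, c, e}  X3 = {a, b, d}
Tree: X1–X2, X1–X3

No — edge (e,d) lies in no bag.

A tree decomposition must satisfy three properties: every vertex lies in some bag; for every edge, both endpoints lie together in some bag; and for every vertex, the bags containing it form a connected subtree. Here edge (e,d) lies in no bag, so the decomposition is invalid.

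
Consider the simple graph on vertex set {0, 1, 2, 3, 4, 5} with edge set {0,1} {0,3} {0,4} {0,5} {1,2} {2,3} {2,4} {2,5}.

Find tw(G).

A width-2 tree decomposition is:
Bags: B1 = {0, 2, 5}  B2 = {0, 2, 4}  B3 = {0, 2, 3}  B4 = {0, 1, 2}
Tree: B1–B2, B2–B3, B3–B4
Every bag has size at most 3, so the width is 3 − 1 = 2 and tw(G) ≤ 2. For the lower bound, G contains the cycle 0–5–2–4–0, so G is not a forest; only forests have treewidth ≤ 1, hence tw(G) ≥ 2. Combining the bounds, tw(G) = 2.

2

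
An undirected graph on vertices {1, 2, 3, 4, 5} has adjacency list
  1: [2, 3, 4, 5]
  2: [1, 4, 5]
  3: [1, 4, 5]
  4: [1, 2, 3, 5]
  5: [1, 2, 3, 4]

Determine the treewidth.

3

A width-3 tree decomposition is:
Bags: B1 = {1, 2, 4, 5}  B2 = {1, 3, 4, 5}
Tree: B1–B2
Each bag holds 4 vertices, so the decomposition has width 3, which upper-bounds the treewidth. On the other hand G contains the 4-clique {1, 2, 4, 5}. A clique must lie in a single bag of any decomposition, so no decomposition can have width below 3. Hence tw(G) = 3 exactly.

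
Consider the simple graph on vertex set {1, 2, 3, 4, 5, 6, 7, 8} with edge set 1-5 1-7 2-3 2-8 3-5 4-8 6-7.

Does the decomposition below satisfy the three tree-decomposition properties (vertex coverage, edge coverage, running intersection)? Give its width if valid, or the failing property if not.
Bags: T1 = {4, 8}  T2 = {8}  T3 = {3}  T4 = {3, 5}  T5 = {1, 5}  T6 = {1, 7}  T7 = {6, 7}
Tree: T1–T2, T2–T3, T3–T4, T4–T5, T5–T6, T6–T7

No — vertex 2 appears in no bag.

A tree decomposition must satisfy three properties: every vertex lies in some bag; for every edge, both endpoints lie together in some bag; and for every vertex, the bags containing it form a connected subtree. Here vertex 2 appears in no bag, so the decomposition is invalid.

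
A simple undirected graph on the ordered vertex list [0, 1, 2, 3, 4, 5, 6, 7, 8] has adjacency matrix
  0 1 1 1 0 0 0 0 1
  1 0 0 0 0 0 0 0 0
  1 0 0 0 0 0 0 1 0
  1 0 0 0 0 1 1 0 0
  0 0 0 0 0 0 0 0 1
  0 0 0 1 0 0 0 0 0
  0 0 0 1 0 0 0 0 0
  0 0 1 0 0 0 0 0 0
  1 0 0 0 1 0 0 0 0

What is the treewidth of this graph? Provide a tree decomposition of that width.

Each bag holds 2 vertices, so the decomposition has width 1, which upper-bounds the treewidth. Any graph with an edge has treewidth ≥ 1, and G has the edge 0–3. Hence tw(G) = 1 exactly.

Treewidth 1.
One optimal decomposition is:
Bags: B1 = {0, 3}  B2 = {0, 1}  B3 = {3, 6}  B4 = {0, 2}  B5 = {0, 8}  B6 = {4, 8}  B7 = {2, 7}  B8 = {3, 5}
Tree: B1–B2, B1–B3, B2–B4, B2–B5, B5–B6, B4–B7, B1–B8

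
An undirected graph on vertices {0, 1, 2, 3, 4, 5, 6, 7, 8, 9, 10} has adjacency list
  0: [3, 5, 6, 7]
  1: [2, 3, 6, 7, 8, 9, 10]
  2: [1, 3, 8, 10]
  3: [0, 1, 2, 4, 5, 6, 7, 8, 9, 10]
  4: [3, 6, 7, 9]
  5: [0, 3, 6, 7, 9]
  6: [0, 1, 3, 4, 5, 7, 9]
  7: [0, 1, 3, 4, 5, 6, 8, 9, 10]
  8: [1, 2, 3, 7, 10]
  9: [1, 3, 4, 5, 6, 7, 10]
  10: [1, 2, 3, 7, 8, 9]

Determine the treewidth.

A width-4 tree decomposition is:
Bags: B1 = {1, 3, 7, 9, 10}  B2 = {1, 3, 6, 7, 9}  B3 = {1, 3, 7, 8, 10}  B4 = {3, 5, 6, 7, 9}  B5 = {1, 2, 3, 8, 10}  B6 = {0, 3, 5, 6, 7}  B7 = {3, 4, 6, 7, 9}
Tree: B1–B2, B1–B3, B2–B4, B3–B5, B4–B6, B4–B7
The largest bag has 5 vertices, giving width 4; this decomposition certifies tw(G) ≤ 4. On the other hand G contains the 5-clique {1, 2, 3, 8, 10}. A clique must lie in a single bag of any decomposition, so no decomposition can have width below 4. Therefore the treewidth is 4.

4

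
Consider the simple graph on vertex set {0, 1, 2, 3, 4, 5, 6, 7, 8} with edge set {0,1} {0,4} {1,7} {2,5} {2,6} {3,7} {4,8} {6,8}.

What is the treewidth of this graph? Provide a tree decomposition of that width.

Treewidth 1.
One such decomposition:
Bags: B1 = {3, 7}  B2 = {1, 7}  B3 = {0, 1}  B4 = {0, 4}  B5 = {4, 8}  B6 = {6, 8}  B7 = {2, 6}  B8 = {2, 5}
Tree: B1–B2, B2–B3, B3–B4, B4–B5, B5–B6, B6–B7, B7–B8

The largest bag has 2 vertices, giving width 1; this decomposition certifies tw(G) ≤ 1. Any graph with an edge has treewidth ≥ 1, and G has the edge 3–7. The upper and lower bounds meet at 1, so that is the treewidth.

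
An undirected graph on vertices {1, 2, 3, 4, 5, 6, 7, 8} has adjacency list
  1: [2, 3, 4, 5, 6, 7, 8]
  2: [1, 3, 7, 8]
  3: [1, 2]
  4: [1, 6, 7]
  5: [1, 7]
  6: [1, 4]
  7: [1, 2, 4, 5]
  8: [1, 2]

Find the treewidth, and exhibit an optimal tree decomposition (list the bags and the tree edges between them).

The largest bag has 3 vertices, giving width 2; this decomposition certifies tw(G) ≤ 2. Conversely, {1, 2, 8} is a clique of size 3, and the vertices of any clique must share a bag in every tree decomposition; so some bag has ≥ 3 vertices and tw(G) ≥ 2. Hence tw(G) = 2 exactly.

Treewidth 2.
Bags: B1 = {1, 2, 7}  B2 = {1, 2, 8}  B3 = {1, 2, 3}  B4 = {1, 4, 7}  B5 = {1, 5, 7}  B6 = {1, 4, 6}
Tree: B1–B2, B1–B3, B1–B4, B4–B5, B4–B6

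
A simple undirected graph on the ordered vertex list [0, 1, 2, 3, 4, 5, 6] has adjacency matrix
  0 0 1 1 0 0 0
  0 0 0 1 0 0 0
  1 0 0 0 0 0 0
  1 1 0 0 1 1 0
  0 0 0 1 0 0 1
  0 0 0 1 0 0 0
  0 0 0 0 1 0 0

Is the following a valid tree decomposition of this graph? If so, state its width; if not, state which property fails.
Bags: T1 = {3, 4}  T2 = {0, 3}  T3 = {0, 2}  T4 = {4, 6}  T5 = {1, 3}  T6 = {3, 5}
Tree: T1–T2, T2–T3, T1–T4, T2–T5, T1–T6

Yes; width 1.

Every vertex of G appears in some bag (union = {0, 1, 2, 3, 4, 5, 6}); every edge is covered by a bag; and for each vertex v the set of bags containing v is connected in the bag tree. The decomposition is therefore valid. The largest bag has 2 vertices, so the width is 1.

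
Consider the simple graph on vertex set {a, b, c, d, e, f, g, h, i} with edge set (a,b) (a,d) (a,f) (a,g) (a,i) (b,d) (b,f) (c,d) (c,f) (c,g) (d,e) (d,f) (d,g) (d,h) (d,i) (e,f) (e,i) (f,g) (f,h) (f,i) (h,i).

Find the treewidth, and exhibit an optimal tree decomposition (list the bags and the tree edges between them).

Treewidth 3.
One such decomposition:
Bags: B1 = {a, d, f, i}  B2 = {a, d, f, g}  B3 = {d, f, h, i}  B4 = {c, d, f, g}  B5 = {a, b, d, f}  B6 = {d, e, f, i}
Tree: B1–B2, B1–B3, B2–B4, B1–B5, B1–B6

Each bag holds 4 vertices, so the decomposition has width 3, which upper-bounds the treewidth. Conversely, {c, d, f, g} is a clique of size 4, and the vertices of any clique must share a bag in every tree decomposition; so some bag has ≥ 4 vertices and tw(G) ≥ 3. Combining the bounds, tw(G) = 3.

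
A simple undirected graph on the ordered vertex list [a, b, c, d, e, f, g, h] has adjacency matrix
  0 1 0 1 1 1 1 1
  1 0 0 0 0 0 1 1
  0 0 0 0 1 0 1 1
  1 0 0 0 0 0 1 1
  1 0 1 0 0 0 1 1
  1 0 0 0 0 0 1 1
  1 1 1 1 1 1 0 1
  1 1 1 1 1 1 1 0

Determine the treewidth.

3

A width-3 tree decomposition is:
Bags: B1 = {a, e, g, h}  B2 = {c, e, g, h}  B3 = {a, d, g, h}  B4 = {a, f, g, h}  B5 = {a, b, g, h}
Tree: B1–B2, B1–B3, B1–B4, B3–B5
Every bag has size at most 4, so the width is 4 − 1 = 3 and tw(G) ≤ 3. Conversely, {c, e, g, h} is a clique of size 4, and the vertices of any clique must share a bag in every tree decomposition; so some bag has ≥ 4 vertices and tw(G) ≥ 3. Combining the bounds, tw(G) = 3.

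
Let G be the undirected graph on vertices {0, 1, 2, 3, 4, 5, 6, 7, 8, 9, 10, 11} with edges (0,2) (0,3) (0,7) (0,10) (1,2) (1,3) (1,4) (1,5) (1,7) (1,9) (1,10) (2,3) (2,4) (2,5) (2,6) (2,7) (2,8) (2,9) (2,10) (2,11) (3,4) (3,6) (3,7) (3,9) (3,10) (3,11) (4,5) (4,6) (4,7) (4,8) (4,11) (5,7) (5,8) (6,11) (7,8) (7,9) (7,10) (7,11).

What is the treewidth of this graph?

A width-4 tree decomposition is:
Bags: B1 = {1, 2, 3, 4, 7}  B2 = {1, 2, 3, 7, 10}  B3 = {2, 3, 4, 7, 11}  B4 = {1, 2, 4, 5, 7}  B5 = {1, 2, 3, 7, 9}  B6 = {2, 3, 4, 6, 11}  B7 = {2, 4, 5, 7, 8}  B8 = {0, 2, 3, 7, 10}
Tree: B1–B2, B1–B3, B1–B4, B1–B5, B3–B6, B4–B7, B2–B8
Each bag holds 5 vertices, so the decomposition has width 4, which upper-bounds the treewidth. On the other hand G contains the 5-clique {2, 3, 4, 6, 11}. A clique must lie in a single bag of any decomposition, so no decomposition can have width below 4. Hence tw(G) = 4 exactly.

4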